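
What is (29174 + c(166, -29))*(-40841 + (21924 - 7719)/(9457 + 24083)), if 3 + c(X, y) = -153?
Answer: -1324955046261/1118 ≈ -1.1851e+9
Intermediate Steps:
c(X, y) = -156 (c(X, y) = -3 - 153 = -156)
(29174 + c(166, -29))*(-40841 + (21924 - 7719)/(9457 + 24083)) = (29174 - 156)*(-40841 + (21924 - 7719)/(9457 + 24083)) = 29018*(-40841 + 14205/33540) = 29018*(-40841 + 14205*(1/33540)) = 29018*(-40841 + 947/2236) = 29018*(-91319529/2236) = -1324955046261/1118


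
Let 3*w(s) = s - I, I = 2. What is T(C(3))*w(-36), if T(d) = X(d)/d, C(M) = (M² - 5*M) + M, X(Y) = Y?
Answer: -38/3 ≈ -12.667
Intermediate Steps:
C(M) = M² - 4*M
T(d) = 1 (T(d) = d/d = 1)
w(s) = -⅔ + s/3 (w(s) = (s - 1*2)/3 = (s - 2)/3 = (-2 + s)/3 = -⅔ + s/3)
T(C(3))*w(-36) = 1*(-⅔ + (⅓)*(-36)) = 1*(-⅔ - 12) = 1*(-38/3) = -38/3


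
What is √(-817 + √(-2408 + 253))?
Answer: √(-817 + I*√2155) ≈ 0.81172 + 28.595*I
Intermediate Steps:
√(-817 + √(-2408 + 253)) = √(-817 + √(-2155)) = √(-817 + I*√2155)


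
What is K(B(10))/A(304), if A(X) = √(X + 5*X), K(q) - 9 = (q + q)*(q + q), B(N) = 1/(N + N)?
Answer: 901*√114/45600 ≈ 0.21097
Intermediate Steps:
B(N) = 1/(2*N)
K(q) = 9 + 4*q² (K(q) = 9 + (q + q)*(q + q) = 9 + (2*q)*(2*q) = 9 + 4*q²)
A(X) = √6*√X (A(X) = √(6*X) = √6*√X)
K(B(10))/A(304) = (9 + 4*((½)/10)²)/((√6*√304)) = (9 + 4*((½)*(⅒))²)/((√6*(4*√19))) = (9 + 4*(1/20)²)/((4*√114)) = (9 + 4*(1/400))*(√114/456) = (9 + 1/100)*(√114/456) = 901*(√114/456)/100 = 901*√114/45600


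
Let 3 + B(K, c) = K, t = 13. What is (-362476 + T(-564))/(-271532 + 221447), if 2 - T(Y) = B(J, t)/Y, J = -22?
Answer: 204435361/28247940 ≈ 7.2372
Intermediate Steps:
B(K, c) = -3 + K
T(Y) = 2 + 25/Y (T(Y) = 2 - (-3 - 22)/Y = 2 - (-25)/Y = 2 + 25/Y)
(-362476 + T(-564))/(-271532 + 221447) = (-362476 + (2 + 25/(-564)))/(-271532 + 221447) = (-362476 + (2 + 25*(-1/564)))/(-50085) = (-362476 + (2 - 25/564))*(-1/50085) = (-362476 + 1103/564)*(-1/50085) = -204435361/564*(-1/50085) = 204435361/28247940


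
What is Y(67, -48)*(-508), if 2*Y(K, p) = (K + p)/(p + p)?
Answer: 2413/48 ≈ 50.271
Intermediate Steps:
Y(K, p) = (K + p)/(4*p) (Y(K, p) = ((K + p)/(p + p))/2 = ((K + p)/((2*p)))/2 = ((K + p)*(1/(2*p)))/2 = ((K + p)/(2*p))/2 = (K + p)/(4*p))
Y(67, -48)*(-508) = ((1/4)*(67 - 48)/(-48))*(-508) = ((1/4)*(-1/48)*19)*(-508) = -19/192*(-508) = 2413/48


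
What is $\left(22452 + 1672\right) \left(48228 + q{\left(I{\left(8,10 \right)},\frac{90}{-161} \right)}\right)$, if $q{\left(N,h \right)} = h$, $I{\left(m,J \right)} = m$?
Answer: $\frac{187313644632}{161} \approx 1.1634 \cdot 10^{9}$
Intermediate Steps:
$\left(22452 + 1672\right) \left(48228 + q{\left(I{\left(8,10 \right)},\frac{90}{-161} \right)}\right) = \left(22452 + 1672\right) \left(48228 + \frac{90}{-161}\right) = 24124 \left(48228 + 90 \left(- \frac{1}{161}\right)\right) = 24124 \left(48228 - \frac{90}{161}\right) = 24124 \cdot \frac{7764618}{161} = \frac{187313644632}{161}$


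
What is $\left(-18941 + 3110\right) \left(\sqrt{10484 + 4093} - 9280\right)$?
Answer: $146911680 - 15831 \sqrt{14577} \approx 1.45 \cdot 10^{8}$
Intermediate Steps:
$\left(-18941 + 3110\right) \left(\sqrt{10484 + 4093} - 9280\right) = - 15831 \left(\sqrt{14577} - 9280\right) = - 15831 \left(-9280 + \sqrt{14577}\right) = 146911680 - 15831 \sqrt{14577}$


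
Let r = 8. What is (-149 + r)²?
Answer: 19881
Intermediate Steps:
(-149 + r)² = (-149 + 8)² = (-141)² = 19881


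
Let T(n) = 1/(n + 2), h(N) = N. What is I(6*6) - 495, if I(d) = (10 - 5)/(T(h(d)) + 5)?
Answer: -94355/191 ≈ -494.01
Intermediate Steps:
T(n) = 1/(2 + n)
I(d) = 5/(5 + 1/(2 + d)) (I(d) = (10 - 5)/(1/(2 + d) + 5) = 5/(5 + 1/(2 + d)))
I(6*6) - 495 = 5*(2 + 6*6)/(11 + 5*(6*6)) - 495 = 5*(2 + 36)/(11 + 5*36) - 495 = 5*38/(11 + 180) - 495 = 5*38/191 - 495 = 5*(1/191)*38 - 495 = 190/191 - 495 = -94355/191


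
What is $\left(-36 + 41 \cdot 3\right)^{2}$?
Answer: $7569$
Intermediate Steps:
$\left(-36 + 41 \cdot 3\right)^{2} = \left(-36 + 123\right)^{2} = 87^{2} = 7569$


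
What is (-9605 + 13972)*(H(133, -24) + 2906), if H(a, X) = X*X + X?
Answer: 15101086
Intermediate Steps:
H(a, X) = X + X² (H(a, X) = X² + X = X + X²)
(-9605 + 13972)*(H(133, -24) + 2906) = (-9605 + 13972)*(-24*(1 - 24) + 2906) = 4367*(-24*(-23) + 2906) = 4367*(552 + 2906) = 4367*3458 = 15101086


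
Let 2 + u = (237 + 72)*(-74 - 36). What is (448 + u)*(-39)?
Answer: 1308216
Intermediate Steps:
u = -33992 (u = -2 + (237 + 72)*(-74 - 36) = -2 + 309*(-110) = -2 - 33990 = -33992)
(448 + u)*(-39) = (448 - 33992)*(-39) = -33544*(-39) = 1308216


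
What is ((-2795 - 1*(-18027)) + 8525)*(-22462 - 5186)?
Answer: -656833536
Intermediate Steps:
((-2795 - 1*(-18027)) + 8525)*(-22462 - 5186) = ((-2795 + 18027) + 8525)*(-27648) = (15232 + 8525)*(-27648) = 23757*(-27648) = -656833536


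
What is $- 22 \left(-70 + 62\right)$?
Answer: $176$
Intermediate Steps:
$- 22 \left(-70 + 62\right) = \left(-22\right) \left(-8\right) = 176$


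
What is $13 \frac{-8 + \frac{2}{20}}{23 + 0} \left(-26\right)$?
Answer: $\frac{13351}{115} \approx 116.1$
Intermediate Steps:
$13 \frac{-8 + \frac{2}{20}}{23 + 0} \left(-26\right) = 13 \frac{-8 + 2 \cdot \frac{1}{20}}{23} \left(-26\right) = 13 \left(-8 + \frac{1}{10}\right) \frac{1}{23} \left(-26\right) = 13 \left(\left(- \frac{79}{10}\right) \frac{1}{23}\right) \left(-26\right) = 13 \left(- \frac{79}{230}\right) \left(-26\right) = \left(- \frac{1027}{230}\right) \left(-26\right) = \frac{13351}{115}$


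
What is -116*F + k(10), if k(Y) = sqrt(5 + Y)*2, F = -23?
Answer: 2668 + 2*sqrt(15) ≈ 2675.7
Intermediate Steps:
k(Y) = 2*sqrt(5 + Y)
-116*F + k(10) = -116*(-23) + 2*sqrt(5 + 10) = 2668 + 2*sqrt(15)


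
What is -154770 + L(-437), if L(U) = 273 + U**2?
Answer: 36472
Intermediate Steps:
-154770 + L(-437) = -154770 + (273 + (-437)**2) = -154770 + (273 + 190969) = -154770 + 191242 = 36472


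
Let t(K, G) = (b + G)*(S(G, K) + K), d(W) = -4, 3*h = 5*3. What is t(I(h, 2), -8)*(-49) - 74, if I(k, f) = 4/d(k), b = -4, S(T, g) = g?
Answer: -1250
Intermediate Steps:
h = 5 (h = (5*3)/3 = (⅓)*15 = 5)
I(k, f) = -1 (I(k, f) = 4/(-4) = 4*(-¼) = -1)
t(K, G) = 2*K*(-4 + G) (t(K, G) = (-4 + G)*(K + K) = (-4 + G)*(2*K) = 2*K*(-4 + G))
t(I(h, 2), -8)*(-49) - 74 = (2*(-1)*(-4 - 8))*(-49) - 74 = (2*(-1)*(-12))*(-49) - 74 = 24*(-49) - 74 = -1176 - 74 = -1250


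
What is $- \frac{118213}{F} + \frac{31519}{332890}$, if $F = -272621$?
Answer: $\frac{47944666869}{90752804690} \approx 0.5283$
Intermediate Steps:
$- \frac{118213}{F} + \frac{31519}{332890} = - \frac{118213}{-272621} + \frac{31519}{332890} = \left(-118213\right) \left(- \frac{1}{272621}\right) + 31519 \cdot \frac{1}{332890} = \frac{118213}{272621} + \frac{31519}{332890} = \frac{47944666869}{90752804690}$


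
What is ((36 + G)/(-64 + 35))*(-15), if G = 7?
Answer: 645/29 ≈ 22.241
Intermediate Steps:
((36 + G)/(-64 + 35))*(-15) = ((36 + 7)/(-64 + 35))*(-15) = (43/(-29))*(-15) = (43*(-1/29))*(-15) = -43/29*(-15) = 645/29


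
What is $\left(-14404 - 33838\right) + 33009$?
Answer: $-15233$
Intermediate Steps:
$\left(-14404 - 33838\right) + 33009 = -48242 + 33009 = -15233$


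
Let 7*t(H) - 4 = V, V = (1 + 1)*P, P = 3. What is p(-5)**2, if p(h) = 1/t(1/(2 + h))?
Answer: 49/100 ≈ 0.49000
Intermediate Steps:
V = 6 (V = (1 + 1)*3 = 2*3 = 6)
t(H) = 10/7 (t(H) = 4/7 + (1/7)*6 = 4/7 + 6/7 = 10/7)
p(h) = 7/10 (p(h) = 1/(10/7) = 7/10)
p(-5)**2 = (7/10)**2 = 49/100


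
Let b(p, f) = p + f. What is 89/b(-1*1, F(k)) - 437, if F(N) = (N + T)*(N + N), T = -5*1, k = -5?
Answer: -43174/99 ≈ -436.10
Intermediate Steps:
T = -5
F(N) = 2*N*(-5 + N) (F(N) = (N - 5)*(N + N) = (-5 + N)*(2*N) = 2*N*(-5 + N))
b(p, f) = f + p
89/b(-1*1, F(k)) - 437 = 89/(2*(-5)*(-5 - 5) - 1*1) - 437 = 89/(2*(-5)*(-10) - 1) - 437 = 89/(100 - 1) - 437 = 89/99 - 437 = -43174/99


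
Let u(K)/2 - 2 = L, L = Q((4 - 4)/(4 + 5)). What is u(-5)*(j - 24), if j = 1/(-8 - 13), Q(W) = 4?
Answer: -2020/7 ≈ -288.57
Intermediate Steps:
L = 4
u(K) = 12 (u(K) = 4 + 2*4 = 4 + 8 = 12)
j = -1/21 (j = 1/(-21) = -1/21 ≈ -0.047619)
u(-5)*(j - 24) = 12*(-1/21 - 24) = 12*(-505/21) = -2020/7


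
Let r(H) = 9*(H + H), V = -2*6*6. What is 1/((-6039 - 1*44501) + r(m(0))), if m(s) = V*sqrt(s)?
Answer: -1/50540 ≈ -1.9786e-5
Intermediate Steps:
V = -72 (V = -12*6 = -72)
m(s) = -72*sqrt(s)
r(H) = 18*H (r(H) = 9*(2*H) = 18*H)
1/((-6039 - 1*44501) + r(m(0))) = 1/((-6039 - 1*44501) + 18*(-72*sqrt(0))) = 1/((-6039 - 44501) + 18*(-72*0)) = 1/(-50540 + 18*0) = 1/(-50540 + 0) = 1/(-50540) = -1/50540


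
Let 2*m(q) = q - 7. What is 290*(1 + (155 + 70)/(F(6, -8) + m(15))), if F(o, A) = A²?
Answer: 42485/34 ≈ 1249.6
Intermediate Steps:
m(q) = -7/2 + q/2 (m(q) = (q - 7)/2 = (-7 + q)/2 = -7/2 + q/2)
290*(1 + (155 + 70)/(F(6, -8) + m(15))) = 290*(1 + (155 + 70)/((-8)² + (-7/2 + (½)*15))) = 290*(1 + 225/(64 + (-7/2 + 15/2))) = 290*(1 + 225/(64 + 4)) = 290*(1 + 225/68) = 290*(293/68) = 42485/34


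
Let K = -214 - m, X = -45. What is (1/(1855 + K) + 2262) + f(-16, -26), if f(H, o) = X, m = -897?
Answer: 5626747/2538 ≈ 2217.0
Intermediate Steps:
K = 683 (K = -214 - 1*(-897) = -214 + 897 = 683)
f(H, o) = -45
(1/(1855 + K) + 2262) + f(-16, -26) = (1/(1855 + 683) + 2262) - 45 = (1/2538 + 2262) - 45 = 5740957/2538 - 45 = 5626747/2538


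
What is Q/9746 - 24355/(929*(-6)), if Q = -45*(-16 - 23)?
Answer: 61786550/13581051 ≈ 4.5495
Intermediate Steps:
Q = 1755 (Q = -45*(-39) = 1755)
Q/9746 - 24355/(929*(-6)) = 1755/9746 - 24355/(929*(-6)) = 1755*(1/9746) - 24355/(-5574) = 1755/9746 - 24355*(-1/5574) = 1755/9746 + 24355/5574 = 61786550/13581051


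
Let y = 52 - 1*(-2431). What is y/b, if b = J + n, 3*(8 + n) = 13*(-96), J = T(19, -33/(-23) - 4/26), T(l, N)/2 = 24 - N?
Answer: -742417/113190 ≈ -6.5590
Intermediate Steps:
T(l, N) = 48 - 2*N (T(l, N) = 2*(24 - N) = 48 - 2*N)
y = 2483 (y = 52 + 2431 = 2483)
J = 13586/299 (J = 48 - 2*(-33/(-23) - 4/26) = 48 - 2*(-33*(-1/23) - 4*1/26) = 48 - 2*(33/23 - 2/13) = 48 - 2*383/299 = 48 - 766/299 = 13586/299 ≈ 45.438)
n = -424 (n = -8 + (13*(-96))/3 = -8 + (1/3)*(-1248) = -8 - 416 = -424)
b = -113190/299 (b = 13586/299 - 424 = -113190/299 ≈ -378.56)
y/b = 2483/(-113190/299) = 2483*(-299/113190) = -742417/113190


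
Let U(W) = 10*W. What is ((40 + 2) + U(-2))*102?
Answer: 2244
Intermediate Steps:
((40 + 2) + U(-2))*102 = ((40 + 2) + 10*(-2))*102 = (42 - 20)*102 = 22*102 = 2244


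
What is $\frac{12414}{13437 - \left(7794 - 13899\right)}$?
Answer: $\frac{2069}{3257} \approx 0.63525$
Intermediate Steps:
$\frac{12414}{13437 - \left(7794 - 13899\right)} = \frac{12414}{13437 - -6105} = \frac{12414}{13437 + 6105} = \frac{12414}{19542} = 12414 \cdot \frac{1}{19542} = \frac{2069}{3257}$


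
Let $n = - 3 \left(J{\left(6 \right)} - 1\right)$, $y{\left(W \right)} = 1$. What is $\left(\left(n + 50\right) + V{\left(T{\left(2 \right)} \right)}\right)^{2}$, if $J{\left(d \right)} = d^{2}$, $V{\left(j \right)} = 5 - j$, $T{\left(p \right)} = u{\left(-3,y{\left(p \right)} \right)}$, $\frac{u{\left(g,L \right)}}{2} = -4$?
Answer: $1764$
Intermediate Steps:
$u{\left(g,L \right)} = -8$ ($u{\left(g,L \right)} = 2 \left(-4\right) = -8$)
$T{\left(p \right)} = -8$
$n = -105$ ($n = - 3 \left(6^{2} - 1\right) = - 3 \left(36 - 1\right) = \left(-3\right) 35 = -105$)
$\left(\left(n + 50\right) + V{\left(T{\left(2 \right)} \right)}\right)^{2} = \left(\left(-105 + 50\right) + \left(5 - -8\right)\right)^{2} = \left(-55 + \left(5 + 8\right)\right)^{2} = \left(-55 + 13\right)^{2} = \left(-42\right)^{2} = 1764$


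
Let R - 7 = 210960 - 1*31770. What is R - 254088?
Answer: -74891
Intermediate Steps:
R = 179197 (R = 7 + (210960 - 1*31770) = 7 + (210960 - 31770) = 7 + 179190 = 179197)
R - 254088 = 179197 - 254088 = -74891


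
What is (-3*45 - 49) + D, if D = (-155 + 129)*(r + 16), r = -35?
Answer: 310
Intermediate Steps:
D = 494 (D = (-155 + 129)*(-35 + 16) = -26*(-19) = 494)
(-3*45 - 49) + D = (-3*45 - 49) + 494 = (-135 - 49) + 494 = -184 + 494 = 310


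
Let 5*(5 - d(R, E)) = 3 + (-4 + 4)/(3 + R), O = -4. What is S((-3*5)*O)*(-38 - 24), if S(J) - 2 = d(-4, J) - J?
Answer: 16616/5 ≈ 3323.2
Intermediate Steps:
d(R, E) = 22/5 (d(R, E) = 5 - (3 + (-4 + 4)/(3 + R))/5 = 5 - (3 + 0/(3 + R))/5 = 5 - (3 + 0)/5 = 5 - ⅕*3 = 5 - ⅗ = 22/5)
S(J) = 32/5 - J (S(J) = 2 + (22/5 - J) = 32/5 - J)
S((-3*5)*O)*(-38 - 24) = (32/5 - (-3*5)*(-4))*(-38 - 24) = (32/5 - (-15)*(-4))*(-62) = (32/5 - 1*60)*(-62) = (32/5 - 60)*(-62) = -268/5*(-62) = 16616/5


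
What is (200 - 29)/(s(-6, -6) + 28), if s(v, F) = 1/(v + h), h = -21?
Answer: 4617/755 ≈ 6.1152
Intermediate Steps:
s(v, F) = 1/(-21 + v) (s(v, F) = 1/(v - 21) = 1/(-21 + v))
(200 - 29)/(s(-6, -6) + 28) = (200 - 29)/(1/(-21 - 6) + 28) = 171/(1/(-27) + 28) = 171/(-1/27 + 28) = 171/(755/27) = 171*(27/755) = 4617/755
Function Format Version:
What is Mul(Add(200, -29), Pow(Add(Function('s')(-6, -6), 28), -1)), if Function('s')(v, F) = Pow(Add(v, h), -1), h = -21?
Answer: Rational(4617, 755) ≈ 6.1152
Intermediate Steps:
Function('s')(v, F) = Pow(Add(-21, v), -1) (Function('s')(v, F) = Pow(Add(v, -21), -1) = Pow(Add(-21, v), -1))
Mul(Add(200, -29), Pow(Add(Function('s')(-6, -6), 28), -1)) = Mul(Add(200, -29), Pow(Add(Pow(Add(-21, -6), -1), 28), -1)) = Mul(171, Pow(Add(Pow(-27, -1), 28), -1)) = Mul(171, Pow(Add(Rational(-1, 27), 28), -1)) = Mul(171, Pow(Rational(755, 27), -1)) = Mul(171, Rational(27, 755)) = Rational(4617, 755)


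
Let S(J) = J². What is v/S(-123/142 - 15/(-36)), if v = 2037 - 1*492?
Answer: 1121521680/146689 ≈ 7645.6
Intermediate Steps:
v = 1545 (v = 2037 - 492 = 1545)
v/S(-123/142 - 15/(-36)) = 1545/((-123/142 - 15/(-36))²) = 1545/((-123*1/142 - 15*(-1/36))²) = 1545/((-123/142 + 5/12)²) = 1545/((-383/852)²) = 1545/(146689/725904) = 1545*(725904/146689) = 1121521680/146689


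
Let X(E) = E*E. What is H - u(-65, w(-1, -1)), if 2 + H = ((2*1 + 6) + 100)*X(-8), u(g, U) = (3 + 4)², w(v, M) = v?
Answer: 6861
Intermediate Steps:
u(g, U) = 49 (u(g, U) = 7² = 49)
X(E) = E²
H = 6910 (H = -2 + ((2*1 + 6) + 100)*(-8)² = -2 + ((2 + 6) + 100)*64 = -2 + (8 + 100)*64 = -2 + 108*64 = -2 + 6912 = 6910)
H - u(-65, w(-1, -1)) = 6910 - 1*49 = 6910 - 49 = 6861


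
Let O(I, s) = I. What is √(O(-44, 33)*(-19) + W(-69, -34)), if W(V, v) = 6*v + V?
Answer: √563 ≈ 23.728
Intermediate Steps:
W(V, v) = V + 6*v
√(O(-44, 33)*(-19) + W(-69, -34)) = √(-44*(-19) + (-69 + 6*(-34))) = √(836 + (-69 - 204)) = √(836 - 273) = √563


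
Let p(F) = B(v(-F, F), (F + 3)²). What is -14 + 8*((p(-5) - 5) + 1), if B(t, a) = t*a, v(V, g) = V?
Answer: 114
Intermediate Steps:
B(t, a) = a*t
p(F) = -F*(3 + F)² (p(F) = (F + 3)²*(-F) = (3 + F)²*(-F) = -F*(3 + F)²)
-14 + 8*((p(-5) - 5) + 1) = -14 + 8*((-1*(-5)*(3 - 5)² - 5) + 1) = -14 + 8*((-1*(-5)*(-2)² - 5) + 1) = -14 + 8*((-1*(-5)*4 - 5) + 1) = -14 + 8*((20 - 5) + 1) = -14 + 8*(15 + 1) = -14 + 8*16 = -14 + 128 = 114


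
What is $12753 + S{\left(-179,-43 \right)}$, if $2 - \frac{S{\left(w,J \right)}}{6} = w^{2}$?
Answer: $-179481$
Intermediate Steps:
$S{\left(w,J \right)} = 12 - 6 w^{2}$
$12753 + S{\left(-179,-43 \right)} = 12753 + \left(12 - 6 \left(-179\right)^{2}\right) = 12753 + \left(12 - 192246\right) = 12753 - 192234 = -179481$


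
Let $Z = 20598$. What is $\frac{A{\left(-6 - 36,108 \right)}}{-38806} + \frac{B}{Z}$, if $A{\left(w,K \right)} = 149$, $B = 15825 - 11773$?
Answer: $\frac{77086405}{399662994} \approx 0.19288$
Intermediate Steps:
$B = 4052$ ($B = 15825 - 11773 = 4052$)
$\frac{A{\left(-6 - 36,108 \right)}}{-38806} + \frac{B}{Z} = \frac{149}{-38806} + \frac{4052}{20598} = 149 \left(- \frac{1}{38806}\right) + 4052 \cdot \frac{1}{20598} = - \frac{149}{38806} + \frac{2026}{10299} = \frac{77086405}{399662994}$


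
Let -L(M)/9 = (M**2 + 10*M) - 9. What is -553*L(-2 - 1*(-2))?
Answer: -44793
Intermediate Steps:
L(M) = 81 - 90*M - 9*M**2 (L(M) = -9*((M**2 + 10*M) - 9) = -9*(-9 + M**2 + 10*M) = 81 - 90*M - 9*M**2)
-553*L(-2 - 1*(-2)) = -553*(81 - 90*(-2 - 1*(-2)) - 9*(-2 - 1*(-2))**2) = -553*(81 - 90*(-2 + 2) - 9*(-2 + 2)**2) = -553*(81 - 90*0 - 9*0**2) = -553*(81 + 0 - 9*0) = -553*(81 + 0 + 0) = -553*81 = -44793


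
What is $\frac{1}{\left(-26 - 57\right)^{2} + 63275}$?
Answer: $\frac{1}{70164} \approx 1.4252 \cdot 10^{-5}$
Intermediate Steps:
$\frac{1}{\left(-26 - 57\right)^{2} + 63275} = \frac{1}{\left(-83\right)^{2} + 63275} = \frac{1}{6889 + 63275} = \frac{1}{70164}$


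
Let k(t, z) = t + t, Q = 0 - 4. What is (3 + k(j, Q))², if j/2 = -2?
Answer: 25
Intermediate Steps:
j = -4 (j = 2*(-2) = -4)
Q = -4
k(t, z) = 2*t
(3 + k(j, Q))² = (3 + 2*(-4))² = (3 - 8)² = (-5)² = 25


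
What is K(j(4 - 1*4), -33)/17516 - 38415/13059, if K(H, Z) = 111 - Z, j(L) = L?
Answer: -55916387/19061787 ≈ -2.9334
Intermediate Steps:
K(j(4 - 1*4), -33)/17516 - 38415/13059 = (111 - 1*(-33))/17516 - 38415/13059 = (111 + 33)*(1/17516) - 38415*1/13059 = 144*(1/17516) - 12805/4353 = 36/4379 - 12805/4353 = -55916387/19061787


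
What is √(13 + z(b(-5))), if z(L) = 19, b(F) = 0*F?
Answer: 4*√2 ≈ 5.6569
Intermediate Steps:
b(F) = 0
√(13 + z(b(-5))) = √(13 + 19) = √32 = 4*√2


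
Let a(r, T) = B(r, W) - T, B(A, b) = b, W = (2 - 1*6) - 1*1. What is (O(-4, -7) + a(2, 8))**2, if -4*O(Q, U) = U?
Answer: 2025/16 ≈ 126.56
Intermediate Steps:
W = -5 (W = (2 - 6) - 1 = -4 - 1 = -5)
O(Q, U) = -U/4
a(r, T) = -5 - T
(O(-4, -7) + a(2, 8))**2 = (-1/4*(-7) + (-5 - 1*8))**2 = (7/4 + (-5 - 8))**2 = (7/4 - 13)**2 = (-45/4)**2 = 2025/16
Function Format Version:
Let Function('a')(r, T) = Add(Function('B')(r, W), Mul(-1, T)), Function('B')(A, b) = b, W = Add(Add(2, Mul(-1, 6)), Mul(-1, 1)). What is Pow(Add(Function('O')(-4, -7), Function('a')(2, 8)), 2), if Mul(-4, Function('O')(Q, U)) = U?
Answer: Rational(2025, 16) ≈ 126.56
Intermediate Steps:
W = -5 (W = Add(Add(2, -6), -1) = Add(-4, -1) = -5)
Function('O')(Q, U) = Mul(Rational(-1, 4), U)
Function('a')(r, T) = Add(-5, Mul(-1, T))
Pow(Add(Function('O')(-4, -7), Function('a')(2, 8)), 2) = Pow(Add(Mul(Rational(-1, 4), -7), Add(-5, Mul(-1, 8))), 2) = Pow(Add(Rational(7, 4), Add(-5, -8)), 2) = Pow(Add(Rational(7, 4), -13), 2) = Pow(Rational(-45, 4), 2) = Rational(2025, 16)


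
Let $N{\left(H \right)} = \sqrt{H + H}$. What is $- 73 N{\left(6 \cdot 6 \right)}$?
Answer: $- 438 \sqrt{2} \approx -619.43$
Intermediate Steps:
$N{\left(H \right)} = \sqrt{2} \sqrt{H}$ ($N{\left(H \right)} = \sqrt{2 H} = \sqrt{2} \sqrt{H}$)
$- 73 N{\left(6 \cdot 6 \right)} = - 73 \sqrt{2} \sqrt{6 \cdot 6} = - 73 \sqrt{2} \sqrt{36} = - 73 \sqrt{2} \cdot 6 = - 73 \cdot 6 \sqrt{2} = - 438 \sqrt{2}$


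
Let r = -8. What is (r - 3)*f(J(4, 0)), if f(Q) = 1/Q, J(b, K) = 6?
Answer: -11/6 ≈ -1.8333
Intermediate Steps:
(r - 3)*f(J(4, 0)) = (-8 - 3)/6 = -11*1/6 = -11/6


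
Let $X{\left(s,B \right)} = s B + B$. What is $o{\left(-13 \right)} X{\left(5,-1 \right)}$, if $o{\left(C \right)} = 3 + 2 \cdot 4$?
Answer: $-66$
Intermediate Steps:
$o{\left(C \right)} = 11$ ($o{\left(C \right)} = 3 + 8 = 11$)
$X{\left(s,B \right)} = B + B s$ ($X{\left(s,B \right)} = B s + B = B + B s$)
$o{\left(-13 \right)} X{\left(5,-1 \right)} = 11 \left(- (1 + 5)\right) = 11 \left(\left(-1\right) 6\right) = 11 \left(-6\right) = -66$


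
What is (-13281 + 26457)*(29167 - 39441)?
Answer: -135370224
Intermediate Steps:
(-13281 + 26457)*(29167 - 39441) = 13176*(-10274) = -135370224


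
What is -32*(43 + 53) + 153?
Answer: -2919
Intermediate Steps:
-32*(43 + 53) + 153 = -32*96 + 153 = -3072 + 153 = -2919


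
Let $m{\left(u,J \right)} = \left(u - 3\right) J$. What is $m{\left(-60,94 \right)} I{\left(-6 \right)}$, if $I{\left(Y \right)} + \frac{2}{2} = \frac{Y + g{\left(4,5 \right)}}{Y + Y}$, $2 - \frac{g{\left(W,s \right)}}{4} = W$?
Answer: $-987$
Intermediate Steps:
$g{\left(W,s \right)} = 8 - 4 W$
$I{\left(Y \right)} = -1 + \frac{-8 + Y}{2 Y}$ ($I{\left(Y \right)} = -1 + \frac{Y + \left(8 - 16\right)}{Y + Y} = -1 + \frac{Y + \left(8 - 16\right)}{2 Y} = -1 + \left(Y - 8\right) \frac{1}{2 Y} = -1 + \left(-8 + Y\right) \frac{1}{2 Y} = -1 + \frac{-8 + Y}{2 Y}$)
$m{\left(u,J \right)} = J \left(-3 + u\right)$ ($m{\left(u,J \right)} = \left(-3 + u\right) J = J \left(-3 + u\right)$)
$m{\left(-60,94 \right)} I{\left(-6 \right)} = 94 \left(-3 - 60\right) \frac{-8 - -6}{2 \left(-6\right)} = 94 \left(-63\right) \frac{1}{2} \left(- \frac{1}{6}\right) \left(-8 + 6\right) = - 5922 \cdot \frac{1}{2} \left(- \frac{1}{6}\right) \left(-2\right) = \left(-5922\right) \frac{1}{6} = -987$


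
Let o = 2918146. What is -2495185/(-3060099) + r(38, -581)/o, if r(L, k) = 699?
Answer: 148641900739/182241135846 ≈ 0.81563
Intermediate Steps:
-2495185/(-3060099) + r(38, -581)/o = -2495185/(-3060099) + 699/2918146 = -2495185*(-1/3060099) + 699*(1/2918146) = 356455/437157 + 699/2918146 = 148641900739/182241135846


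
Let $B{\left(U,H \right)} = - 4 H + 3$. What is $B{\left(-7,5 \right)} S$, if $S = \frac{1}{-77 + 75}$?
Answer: $\frac{17}{2} \approx 8.5$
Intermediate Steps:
$B{\left(U,H \right)} = 3 - 4 H$
$S = - \frac{1}{2}$ ($S = \frac{1}{-2} = - \frac{1}{2} \approx -0.5$)
$B{\left(-7,5 \right)} S = \left(3 - 20\right) \left(- \frac{1}{2}\right) = \left(-17\right) \left(- \frac{1}{2}\right) = \frac{17}{2}$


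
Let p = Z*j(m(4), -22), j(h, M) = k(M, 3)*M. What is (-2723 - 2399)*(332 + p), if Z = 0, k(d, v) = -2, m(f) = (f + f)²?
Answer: -1700504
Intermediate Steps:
m(f) = 4*f² (m(f) = (2*f)² = 4*f²)
j(h, M) = -2*M
p = 0 (p = 0*(-2*(-22)) = 0*44 = 0)
(-2723 - 2399)*(332 + p) = (-2723 - 2399)*(332 + 0) = -5122*332 = -1700504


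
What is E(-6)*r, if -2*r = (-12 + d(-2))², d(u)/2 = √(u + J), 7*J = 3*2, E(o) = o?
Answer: 2928/7 - 288*I*√14/7 ≈ 418.29 - 153.94*I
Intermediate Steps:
J = 6/7 (J = (3*2)/7 = (⅐)*6 = 6/7 ≈ 0.85714)
d(u) = 2*√(6/7 + u) (d(u) = 2*√(u + 6/7) = 2*√(6/7 + u))
r = -(-12 + 4*I*√14/7)²/2 (r = -(-12 + 2*√(42 + 49*(-2))/7)²/2 = -(-12 + 2*√(42 - 98)/7)²/2 = -(-12 + 2*√(-56)/7)²/2 = -(-12 + 2*(2*I*√14)/7)²/2 = -(-12 + 4*I*√14/7)²/2 ≈ -69.714 + 25.657*I)
E(-6)*r = -6*(-488/7 + 48*I*√14/7) = 2928/7 - 288*I*√14/7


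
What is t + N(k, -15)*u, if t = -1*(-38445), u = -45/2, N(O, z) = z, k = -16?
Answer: 77565/2 ≈ 38783.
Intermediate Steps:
u = -45/2 (u = (½)*(-45) = -45/2 ≈ -22.500)
t = 38445
t + N(k, -15)*u = 38445 - 15*(-45/2) = 38445 + 675/2 = 77565/2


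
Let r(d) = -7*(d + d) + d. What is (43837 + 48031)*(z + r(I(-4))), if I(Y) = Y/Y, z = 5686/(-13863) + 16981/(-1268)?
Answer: -10820560829281/4394571 ≈ -2.4623e+6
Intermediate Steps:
z = -242617451/17578284 (z = 5686*(-1/13863) + 16981*(-1/1268) = -5686/13863 - 16981/1268 = -242617451/17578284 ≈ -13.802)
I(Y) = 1
r(d) = -13*d (r(d) = -14*d + d = -13*d)
(43837 + 48031)*(z + r(I(-4))) = (43837 + 48031)*(-242617451/17578284 - 13*1) = 91868*(-242617451/17578284 - 13) = 91868*(-471135143/17578284) = -10820560829281/4394571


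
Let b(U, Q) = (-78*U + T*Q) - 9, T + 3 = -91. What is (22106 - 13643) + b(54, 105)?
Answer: -5628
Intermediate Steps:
T = -94 (T = -3 - 91 = -94)
b(U, Q) = -9 - 94*Q - 78*U (b(U, Q) = (-78*U - 94*Q) - 9 = (-94*Q - 78*U) - 9 = -9 - 94*Q - 78*U)
(22106 - 13643) + b(54, 105) = (22106 - 13643) + (-9 - 94*105 - 78*54) = 8463 + (-9 - 9870 - 4212) = 8463 - 14091 = -5628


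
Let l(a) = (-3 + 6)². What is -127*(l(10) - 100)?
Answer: 11557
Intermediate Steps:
l(a) = 9 (l(a) = 3² = 9)
-127*(l(10) - 100) = -127*(9 - 100) = -127*(-91) = 11557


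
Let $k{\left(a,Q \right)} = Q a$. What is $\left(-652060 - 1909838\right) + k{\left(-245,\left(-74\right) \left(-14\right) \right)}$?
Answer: $-2815718$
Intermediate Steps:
$\left(-652060 - 1909838\right) + k{\left(-245,\left(-74\right) \left(-14\right) \right)} = \left(-652060 - 1909838\right) + \left(-74\right) \left(-14\right) \left(-245\right) = -2561898 + 1036 \left(-245\right) = -2561898 - 253820 = -2815718$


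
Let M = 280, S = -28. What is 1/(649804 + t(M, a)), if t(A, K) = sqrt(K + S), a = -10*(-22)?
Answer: 162451/105561309556 - sqrt(3)/52780654778 ≈ 1.5389e-6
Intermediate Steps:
a = 220
t(A, K) = sqrt(-28 + K) (t(A, K) = sqrt(K - 28) = sqrt(-28 + K))
1/(649804 + t(M, a)) = 1/(649804 + sqrt(-28 + 220)) = 1/(649804 + sqrt(192)) = 1/(649804 + 8*sqrt(3))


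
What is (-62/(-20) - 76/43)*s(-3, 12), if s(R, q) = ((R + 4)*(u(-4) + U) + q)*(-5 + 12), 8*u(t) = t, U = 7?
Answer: 148407/860 ≈ 172.57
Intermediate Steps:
u(t) = t/8
s(R, q) = 182 + 7*q + 91*R/2 (s(R, q) = ((R + 4)*((⅛)*(-4) + 7) + q)*(-5 + 12) = ((4 + R)*(-½ + 7) + q)*7 = ((4 + R)*(13/2) + q)*7 = ((26 + 13*R/2) + q)*7 = (26 + q + 13*R/2)*7 = 182 + 7*q + 91*R/2)
(-62/(-20) - 76/43)*s(-3, 12) = (-62/(-20) - 76/43)*(182 + 7*12 + (91/2)*(-3)) = (-62*(-1/20) - 76*1/43)*(182 + 84 - 273/2) = (31/10 - 76/43)*(259/2) = (573/430)*(259/2) = 148407/860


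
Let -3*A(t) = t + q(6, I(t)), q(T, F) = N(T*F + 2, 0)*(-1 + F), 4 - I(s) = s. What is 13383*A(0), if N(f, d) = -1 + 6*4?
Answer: -307809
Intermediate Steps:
N(f, d) = 23 (N(f, d) = -1 + 24 = 23)
I(s) = 4 - s
q(T, F) = -23 + 23*F (q(T, F) = 23*(-1 + F) = -23 + 23*F)
A(t) = -23 + 22*t/3 (A(t) = -(t + (-23 + 23*(4 - t)))/3 = -(t + (-23 + (92 - 23*t)))/3 = -(t + (69 - 23*t))/3 = -(69 - 22*t)/3 = -23 + 22*t/3)
13383*A(0) = 13383*(-23 + (22/3)*0) = 13383*(-23 + 0) = 13383*(-23) = -307809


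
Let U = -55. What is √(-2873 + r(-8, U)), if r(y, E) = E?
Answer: 4*I*√183 ≈ 54.111*I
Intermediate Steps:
√(-2873 + r(-8, U)) = √(-2873 - 55) = √(-2928) = 4*I*√183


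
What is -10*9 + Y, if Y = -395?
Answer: -485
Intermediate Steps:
-10*9 + Y = -10*9 - 395 = -90 - 395 = -485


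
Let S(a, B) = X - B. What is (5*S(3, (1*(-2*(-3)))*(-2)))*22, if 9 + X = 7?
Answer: 1100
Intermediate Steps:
X = -2 (X = -9 + 7 = -2)
S(a, B) = -2 - B
(5*S(3, (1*(-2*(-3)))*(-2)))*22 = (5*(-2 - 1*(-2*(-3))*(-2)))*22 = (5*(-2 - 1*6*(-2)))*22 = (5*(-2 - 6*(-2)))*22 = (5*(-2 - 1*(-12)))*22 = (5*(-2 + 12))*22 = (5*10)*22 = 50*22 = 1100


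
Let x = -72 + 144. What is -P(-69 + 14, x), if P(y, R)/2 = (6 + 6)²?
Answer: -288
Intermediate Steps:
x = 72
P(y, R) = 288 (P(y, R) = 2*(6 + 6)² = 2*12² = 2*144 = 288)
-P(-69 + 14, x) = -1*288 = -288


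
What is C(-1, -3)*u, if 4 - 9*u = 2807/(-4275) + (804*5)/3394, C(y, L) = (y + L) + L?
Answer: -176326003/65292075 ≈ -2.7006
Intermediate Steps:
C(y, L) = y + 2*L (C(y, L) = (L + y) + L = y + 2*L)
u = 25189429/65292075 (u = 4/9 - (2807/(-4275) + (804*5)/3394)/9 = 4/9 - (2807*(-1/4275) + 4020*(1/3394))/9 = 4/9 - (-2807/4275 + 2010/1697)/9 = 4/9 - ⅑*3829271/7254675 = 4/9 - 3829271/65292075 = 25189429/65292075 ≈ 0.38580)
C(-1, -3)*u = (-1 + 2*(-3))*(25189429/65292075) = (-1 - 6)*(25189429/65292075) = -7*25189429/65292075 = -176326003/65292075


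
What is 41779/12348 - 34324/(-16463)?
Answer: 1111640429/203285124 ≈ 5.4684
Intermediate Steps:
41779/12348 - 34324/(-16463) = 41779*(1/12348) - 34324*(-1/16463) = 41779/12348 + 34324/16463 = 1111640429/203285124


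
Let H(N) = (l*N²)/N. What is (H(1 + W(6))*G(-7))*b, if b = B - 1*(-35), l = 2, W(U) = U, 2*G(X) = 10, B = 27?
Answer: 4340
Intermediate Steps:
G(X) = 5 (G(X) = (½)*10 = 5)
b = 62 (b = 27 - 1*(-35) = 27 + 35 = 62)
H(N) = 2*N (H(N) = (2*N²)/N = 2*N)
(H(1 + W(6))*G(-7))*b = ((2*(1 + 6))*5)*62 = ((2*7)*5)*62 = (14*5)*62 = 70*62 = 4340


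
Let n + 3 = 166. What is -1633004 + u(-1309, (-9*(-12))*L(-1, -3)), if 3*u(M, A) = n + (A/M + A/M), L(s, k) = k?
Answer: -6412592693/3927 ≈ -1.6330e+6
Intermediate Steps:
n = 163 (n = -3 + 166 = 163)
u(M, A) = 163/3 + 2*A/(3*M) (u(M, A) = (163 + (A/M + A/M))/3 = (163 + 2*A/M)/3 = 163/3 + 2*A/(3*M))
-1633004 + u(-1309, (-9*(-12))*L(-1, -3)) = -1633004 + (⅓)*(2*(-9*(-12)*(-3)) + 163*(-1309))/(-1309) = -1633004 + (⅓)*(-1/1309)*(2*(108*(-3)) - 213367) = -1633004 + (⅓)*(-1/1309)*(2*(-324) - 213367) = -1633004 + (⅓)*(-1/1309)*(-648 - 213367) = -1633004 + (⅓)*(-1/1309)*(-214015) = -1633004 + 214015/3927 = -6412592693/3927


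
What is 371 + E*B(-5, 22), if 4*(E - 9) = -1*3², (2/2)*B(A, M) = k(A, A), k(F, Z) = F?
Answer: 1349/4 ≈ 337.25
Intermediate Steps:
B(A, M) = A
E = 27/4 (E = 9 + (-1*3²)/4 = 9 + (-1*9)/4 = 9 + (¼)*(-9) = 9 - 9/4 = 27/4 ≈ 6.7500)
371 + E*B(-5, 22) = 371 + (27/4)*(-5) = 371 - 135/4 = 1349/4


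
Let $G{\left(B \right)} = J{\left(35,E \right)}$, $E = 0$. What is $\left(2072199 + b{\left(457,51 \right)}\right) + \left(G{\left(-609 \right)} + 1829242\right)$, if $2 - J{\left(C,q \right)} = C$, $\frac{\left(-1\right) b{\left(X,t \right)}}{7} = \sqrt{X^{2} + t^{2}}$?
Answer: $3901408 - 35 \sqrt{8458} \approx 3.8982 \cdot 10^{6}$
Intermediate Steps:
$b{\left(X,t \right)} = - 7 \sqrt{X^{2} + t^{2}}$
$J{\left(C,q \right)} = 2 - C$
$G{\left(B \right)} = -33$ ($G{\left(B \right)} = 2 - 35 = -33$)
$\left(2072199 + b{\left(457,51 \right)}\right) + \left(G{\left(-609 \right)} + 1829242\right) = \left(2072199 - 7 \sqrt{457^{2} + 51^{2}}\right) + \left(-33 + 1829242\right) = \left(2072199 - 7 \sqrt{208849 + 2601}\right) + 1829209 = \left(2072199 - 7 \sqrt{211450}\right) + 1829209 = \left(2072199 - 7 \cdot 5 \sqrt{8458}\right) + 1829209 = \left(2072199 - 35 \sqrt{8458}\right) + 1829209 = 3901408 - 35 \sqrt{8458}$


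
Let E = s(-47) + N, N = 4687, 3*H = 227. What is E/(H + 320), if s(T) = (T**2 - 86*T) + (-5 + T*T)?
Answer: 39426/1187 ≈ 33.215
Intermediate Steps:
H = 227/3 (H = (1/3)*227 = 227/3 ≈ 75.667)
s(T) = -5 - 86*T + 2*T**2 (s(T) = (T**2 - 86*T) + (-5 + T**2) = -5 - 86*T + 2*T**2)
E = 13142 (E = (-5 - 86*(-47) + 2*(-47)**2) + 4687 = (-5 + 4042 + 2*2209) + 4687 = (-5 + 4042 + 4418) + 4687 = 8455 + 4687 = 13142)
E/(H + 320) = 13142/(227/3 + 320) = 13142/(1187/3) = 13142*(3/1187) = 39426/1187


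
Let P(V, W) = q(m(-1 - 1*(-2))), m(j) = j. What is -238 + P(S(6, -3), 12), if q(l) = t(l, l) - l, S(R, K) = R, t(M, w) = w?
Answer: -238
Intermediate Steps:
q(l) = 0 (q(l) = l - l = 0)
P(V, W) = 0
-238 + P(S(6, -3), 12) = -238 + 0 = -238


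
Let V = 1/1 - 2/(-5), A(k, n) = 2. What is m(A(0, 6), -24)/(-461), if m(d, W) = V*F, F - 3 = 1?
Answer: -28/2305 ≈ -0.012148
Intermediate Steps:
F = 4 (F = 3 + 1 = 4)
V = 7/5 (V = 1*1 - 2*(-⅕) = 1 + ⅖ = 7/5 ≈ 1.4000)
m(d, W) = 28/5 (m(d, W) = (7/5)*4 = 28/5)
m(A(0, 6), -24)/(-461) = (28/5)/(-461) = (28/5)*(-1/461) = -28/2305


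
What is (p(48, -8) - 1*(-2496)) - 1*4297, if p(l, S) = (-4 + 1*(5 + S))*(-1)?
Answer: -1794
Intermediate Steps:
p(l, S) = -1 - S (p(l, S) = (-4 + (5 + S))*(-1) = (1 + S)*(-1) = -1 - S)
(p(48, -8) - 1*(-2496)) - 1*4297 = ((-1 - 1*(-8)) - 1*(-2496)) - 1*4297 = ((-1 + 8) + 2496) - 4297 = (7 + 2496) - 4297 = 2503 - 4297 = -1794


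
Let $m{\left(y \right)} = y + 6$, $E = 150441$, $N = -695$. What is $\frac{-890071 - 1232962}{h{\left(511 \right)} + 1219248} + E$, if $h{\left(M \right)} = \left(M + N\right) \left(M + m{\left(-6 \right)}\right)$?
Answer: $\frac{169277700751}{1125224} \approx 1.5044 \cdot 10^{5}$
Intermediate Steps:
$m{\left(y \right)} = 6 + y$
$h{\left(M \right)} = M \left(-695 + M\right)$ ($h{\left(M \right)} = \left(M - 695\right) \left(M + \left(6 - 6\right)\right) = \left(-695 + M\right) \left(M + 0\right) = \left(-695 + M\right) M = M \left(-695 + M\right)$)
$\frac{-890071 - 1232962}{h{\left(511 \right)} + 1219248} + E = \frac{-890071 - 1232962}{511 \left(-695 + 511\right) + 1219248} + 150441 = - \frac{2123033}{511 \left(-184\right) + 1219248} + 150441 = - \frac{2123033}{-94024 + 1219248} + 150441 = - \frac{2123033}{1125224} + 150441 = \frac{169277700751}{1125224}$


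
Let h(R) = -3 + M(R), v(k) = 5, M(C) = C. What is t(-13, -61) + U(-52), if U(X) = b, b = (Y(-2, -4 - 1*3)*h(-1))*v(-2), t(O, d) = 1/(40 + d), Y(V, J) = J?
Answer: 2939/21 ≈ 139.95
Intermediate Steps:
h(R) = -3 + R
b = 140 (b = ((-4 - 1*3)*(-3 - 1))*5 = ((-4 - 3)*(-4))*5 = -7*(-4)*5 = 28*5 = 140)
U(X) = 140
t(-13, -61) + U(-52) = 1/(40 - 61) + 140 = 1/(-21) + 140 = -1/21 + 140 = 2939/21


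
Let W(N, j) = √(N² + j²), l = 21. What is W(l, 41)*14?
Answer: 14*√2122 ≈ 644.91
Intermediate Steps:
W(l, 41)*14 = √(21² + 41²)*14 = √(441 + 1681)*14 = √2122*14 = 14*√2122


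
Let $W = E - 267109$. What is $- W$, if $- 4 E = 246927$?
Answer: $\frac{1315363}{4} \approx 3.2884 \cdot 10^{5}$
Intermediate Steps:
$E = - \frac{246927}{4}$ ($E = \left(- \frac{1}{4}\right) 246927 = - \frac{246927}{4} \approx -61732.0$)
$W = - \frac{1315363}{4}$ ($W = - \frac{246927}{4} - 267109 = - \frac{1315363}{4} \approx -3.2884 \cdot 10^{5}$)
$- W = \left(-1\right) \left(- \frac{1315363}{4}\right) = \frac{1315363}{4}$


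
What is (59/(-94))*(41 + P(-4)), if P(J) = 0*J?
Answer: -2419/94 ≈ -25.734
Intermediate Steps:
P(J) = 0
(59/(-94))*(41 + P(-4)) = (59/(-94))*(41 + 0) = -1/94*59*41 = -59/94*41 = -2419/94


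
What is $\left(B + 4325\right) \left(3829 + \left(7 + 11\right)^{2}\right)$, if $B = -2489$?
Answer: $7624908$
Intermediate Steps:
$\left(B + 4325\right) \left(3829 + \left(7 + 11\right)^{2}\right) = \left(-2489 + 4325\right) \left(3829 + \left(7 + 11\right)^{2}\right) = 1836 \left(3829 + 18^{2}\right) = 1836 \left(3829 + 324\right) = 1836 \cdot 4153 = 7624908$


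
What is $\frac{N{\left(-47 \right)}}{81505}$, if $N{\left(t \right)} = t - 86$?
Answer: $- \frac{133}{81505} \approx -0.0016318$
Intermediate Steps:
$N{\left(t \right)} = -86 + t$ ($N{\left(t \right)} = t - 86 = -86 + t$)
$\frac{N{\left(-47 \right)}}{81505} = \frac{-86 - 47}{81505} = \left(-133\right) \frac{1}{81505} = - \frac{133}{81505}$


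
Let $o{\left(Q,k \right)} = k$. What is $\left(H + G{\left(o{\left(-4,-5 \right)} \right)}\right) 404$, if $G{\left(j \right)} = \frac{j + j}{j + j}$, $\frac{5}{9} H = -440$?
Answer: $-319564$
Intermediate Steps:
$H = -792$ ($H = \frac{9}{5} \left(-440\right) = -792$)
$G{\left(j \right)} = 1$ ($G{\left(j \right)} = \frac{2 j}{2 j} = 2 j \frac{1}{2 j} = 1$)
$\left(H + G{\left(o{\left(-4,-5 \right)} \right)}\right) 404 = \left(-792 + 1\right) 404 = \left(-791\right) 404 = -319564$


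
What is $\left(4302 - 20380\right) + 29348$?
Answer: $13270$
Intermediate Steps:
$\left(4302 - 20380\right) + 29348 = -16078 + 29348 = 13270$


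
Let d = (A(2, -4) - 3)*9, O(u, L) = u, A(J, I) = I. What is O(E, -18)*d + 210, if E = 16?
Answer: -798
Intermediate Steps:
d = -63 (d = (-4 - 3)*9 = -7*9 = -63)
O(E, -18)*d + 210 = 16*(-63) + 210 = -1008 + 210 = -798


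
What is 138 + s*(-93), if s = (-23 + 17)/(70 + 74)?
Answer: 1135/8 ≈ 141.88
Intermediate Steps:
s = -1/24 (s = -6/144 = -6*1/144 = -1/24 ≈ -0.041667)
138 + s*(-93) = 138 - 1/24*(-93) = 138 + 31/8 = 1135/8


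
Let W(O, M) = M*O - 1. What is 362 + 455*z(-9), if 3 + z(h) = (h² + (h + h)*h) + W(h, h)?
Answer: 145962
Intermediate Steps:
W(O, M) = -1 + M*O
z(h) = -4 + 4*h² (z(h) = -3 + ((h² + (h + h)*h) + (-1 + h*h)) = -3 + ((h² + (2*h)*h) + (-1 + h²)) = -3 + ((h² + 2*h²) + (-1 + h²)) = -3 + (3*h² + (-1 + h²)) = -3 + (-1 + 4*h²) = -4 + 4*h²)
362 + 455*z(-9) = 362 + 455*(-4 + 4*(-9)²) = 362 + 455*(-4 + 4*81) = 362 + 455*(-4 + 324) = 362 + 455*320 = 362 + 145600 = 145962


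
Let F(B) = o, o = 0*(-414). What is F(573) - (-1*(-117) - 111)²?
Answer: -36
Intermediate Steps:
o = 0
F(B) = 0
F(573) - (-1*(-117) - 111)² = 0 - (-1*(-117) - 111)² = 0 - (117 - 111)² = 0 - 1*6² = 0 - 1*36 = 0 - 36 = -36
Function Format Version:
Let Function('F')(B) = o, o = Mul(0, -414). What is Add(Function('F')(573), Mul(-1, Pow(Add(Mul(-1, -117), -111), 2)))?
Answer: -36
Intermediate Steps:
o = 0
Function('F')(B) = 0
Add(Function('F')(573), Mul(-1, Pow(Add(Mul(-1, -117), -111), 2))) = Add(0, Mul(-1, Pow(Add(Mul(-1, -117), -111), 2))) = Add(0, Mul(-1, Pow(Add(117, -111), 2))) = Add(0, Mul(-1, Pow(6, 2))) = Add(0, Mul(-1, 36)) = Add(0, -36) = -36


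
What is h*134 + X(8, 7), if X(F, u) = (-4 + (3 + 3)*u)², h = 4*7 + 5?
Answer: 5866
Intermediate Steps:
h = 33 (h = 28 + 5 = 33)
X(F, u) = (-4 + 6*u)²
h*134 + X(8, 7) = 33*134 + 4*(-2 + 3*7)² = 4422 + 4*(-2 + 21)² = 4422 + 4*19² = 4422 + 4*361 = 4422 + 1444 = 5866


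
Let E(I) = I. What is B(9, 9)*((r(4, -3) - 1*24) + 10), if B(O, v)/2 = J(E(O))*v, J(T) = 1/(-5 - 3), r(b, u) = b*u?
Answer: 117/2 ≈ 58.500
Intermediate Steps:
J(T) = -⅛ (J(T) = 1/(-8) = -⅛)
B(O, v) = -v/4 (B(O, v) = 2*(-v/8) = -v/4)
B(9, 9)*((r(4, -3) - 1*24) + 10) = (-¼*9)*((4*(-3) - 1*24) + 10) = -9*((-12 - 24) + 10)/4 = -9*(-36 + 10)/4 = -9/4*(-26) = 117/2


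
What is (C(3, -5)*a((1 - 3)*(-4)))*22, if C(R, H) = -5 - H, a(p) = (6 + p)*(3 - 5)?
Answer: 0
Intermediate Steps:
a(p) = -12 - 2*p (a(p) = (6 + p)*(-2) = -12 - 2*p)
(C(3, -5)*a((1 - 3)*(-4)))*22 = ((-5 - 1*(-5))*(-12 - 2*(1 - 3)*(-4)))*22 = ((-5 + 5)*(-12 - (-4)*(-4)))*22 = (0*(-12 - 2*8))*22 = (0*(-12 - 16))*22 = (0*(-28))*22 = 0*22 = 0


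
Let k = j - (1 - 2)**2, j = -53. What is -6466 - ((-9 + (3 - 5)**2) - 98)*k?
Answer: -12028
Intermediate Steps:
k = -54 (k = -53 - (1 - 2)**2 = -53 - 1*(-1)**2 = -53 - 1*1 = -53 - 1 = -54)
-6466 - ((-9 + (3 - 5)**2) - 98)*k = -6466 - ((-9 + (3 - 5)**2) - 98)*(-54) = -6466 - ((-9 + (-2)**2) - 98)*(-54) = -6466 - ((-9 + 4) - 98)*(-54) = -6466 - (-5 - 98)*(-54) = -6466 - (-103)*(-54) = -6466 - 1*5562 = -6466 - 5562 = -12028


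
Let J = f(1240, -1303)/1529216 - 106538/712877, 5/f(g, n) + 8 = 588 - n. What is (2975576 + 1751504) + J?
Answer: 9703461675278280559201/2052739107875456 ≈ 4.7271e+6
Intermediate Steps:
f(g, n) = 5/(580 - n) (f(g, n) = 5/(-8 + (588 - n)) = 5/(580 - n))
J = -306777629989279/2052739107875456 (J = -5/(-580 - 1303)/1529216 - 106538/712877 = -5/(-1883)*(1/1529216) - 106538*1/712877 = -5*(-1/1883)*(1/1529216) - 106538/712877 = (5/1883)*(1/1529216) - 106538/712877 = 5/2879513728 - 106538/712877 = -306777629989279/2052739107875456 ≈ -0.14945)
(2975576 + 1751504) + J = (2975576 + 1751504) - 306777629989279/2052739107875456 = 4727080 - 306777629989279/2052739107875456 = 9703461675278280559201/2052739107875456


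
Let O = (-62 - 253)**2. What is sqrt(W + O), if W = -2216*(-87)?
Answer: sqrt(292017) ≈ 540.39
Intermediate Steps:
O = 99225 (O = (-315)**2 = 99225)
W = 192792
sqrt(W + O) = sqrt(192792 + 99225) = sqrt(292017)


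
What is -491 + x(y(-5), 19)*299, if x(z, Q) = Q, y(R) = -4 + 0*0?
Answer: 5190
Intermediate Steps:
y(R) = -4 (y(R) = -4 + 0 = -4)
-491 + x(y(-5), 19)*299 = -491 + 19*299 = -491 + 5681 = 5190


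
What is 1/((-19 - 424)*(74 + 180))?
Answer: -1/112522 ≈ -8.8871e-6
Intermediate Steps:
1/((-19 - 424)*(74 + 180)) = 1/(-443*254) = 1/(-112522) = -1/112522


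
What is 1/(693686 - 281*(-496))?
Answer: 1/833062 ≈ 1.2004e-6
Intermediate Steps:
1/(693686 - 281*(-496)) = 1/(693686 + 139376) = 1/833062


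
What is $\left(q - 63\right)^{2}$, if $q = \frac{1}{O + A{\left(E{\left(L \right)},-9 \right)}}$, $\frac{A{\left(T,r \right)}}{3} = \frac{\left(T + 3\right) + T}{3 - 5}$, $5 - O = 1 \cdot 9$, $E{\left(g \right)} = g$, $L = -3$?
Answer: $3721$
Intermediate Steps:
$O = -4$ ($O = 5 - 1 \cdot 9 = 5 - 9 = -4$)
$A{\left(T,r \right)} = - \frac{9}{2} - 3 T$ ($A{\left(T,r \right)} = 3 \frac{\left(T + 3\right) + T}{3 - 5} = 3 \frac{\left(3 + T\right) + T}{-2} = 3 \left(3 + 2 T\right) \left(- \frac{1}{2}\right) = 3 \left(- \frac{3}{2} - T\right) = - \frac{9}{2} - 3 T$)
$q = 2$ ($q = \frac{1}{-4 - - \frac{9}{2}} = \frac{1}{-4 + \left(- \frac{9}{2} + 9\right)} = \frac{1}{-4 + \frac{9}{2}} = \frac{1}{\frac{1}{2}} = 2$)
$\left(q - 63\right)^{2} = \left(2 - 63\right)^{2} = \left(-61\right)^{2} = 3721$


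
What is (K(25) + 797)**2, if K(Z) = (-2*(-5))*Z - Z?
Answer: 1044484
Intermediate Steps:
K(Z) = 9*Z (K(Z) = 10*Z - Z = 9*Z)
(K(25) + 797)**2 = (9*25 + 797)**2 = (225 + 797)**2 = 1022**2 = 1044484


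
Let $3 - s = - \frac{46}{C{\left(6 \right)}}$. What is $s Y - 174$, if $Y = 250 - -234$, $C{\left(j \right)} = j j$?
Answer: $\frac{17068}{9} \approx 1896.4$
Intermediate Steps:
$C{\left(j \right)} = j^{2}$
$Y = 484$ ($Y = 250 + 234 = 484$)
$s = \frac{77}{18}$ ($s = 3 - - \frac{46}{6^{2}} = 3 - - \frac{46}{36} = 3 - \left(-46\right) \frac{1}{36} = 3 - - \frac{23}{18} = 3 + \frac{23}{18} = \frac{77}{18} \approx 4.2778$)
$s Y - 174 = \frac{77}{18} \cdot 484 - 174 = \frac{18634}{9} - 174 = \frac{17068}{9}$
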